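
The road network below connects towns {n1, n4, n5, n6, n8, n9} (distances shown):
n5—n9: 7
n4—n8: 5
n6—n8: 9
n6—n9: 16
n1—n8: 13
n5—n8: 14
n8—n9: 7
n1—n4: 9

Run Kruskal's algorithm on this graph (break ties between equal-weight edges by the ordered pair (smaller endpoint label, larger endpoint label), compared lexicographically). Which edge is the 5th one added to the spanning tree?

n6-n8

Kruskal's algorithm — process edges by increasing weight (ties by edge label):
n4—n8 (5): add — endpoints in different components.
n5—n9 (7): add — endpoints in different components.
n8—n9 (7): add — endpoints in different components.
n1—n4 (9): add — endpoints in different components.
n6—n8 (9): add — endpoints in different components.
The 5th edge added is n6—n8.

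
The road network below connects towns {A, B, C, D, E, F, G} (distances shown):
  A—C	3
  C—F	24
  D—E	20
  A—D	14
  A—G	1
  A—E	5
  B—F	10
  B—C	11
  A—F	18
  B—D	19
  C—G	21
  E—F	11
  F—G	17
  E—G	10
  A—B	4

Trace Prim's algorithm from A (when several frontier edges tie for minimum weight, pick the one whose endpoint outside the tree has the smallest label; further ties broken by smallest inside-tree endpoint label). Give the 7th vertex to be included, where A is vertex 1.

D

Grow the tree from A using Prim:
Step 1: cheapest edge leaving the tree is A—G (1); add G.
Step 2: cheapest edge leaving the tree is A—C (3); add C.
Step 3: cheapest edge leaving the tree is A—B (4); add B.
Step 4: cheapest edge leaving the tree is A—E (5); add E.
Step 5: cheapest edge leaving the tree is B—F (10); add F.
Step 6: cheapest edge leaving the tree is A—D (14); add D.
Vertex order: A, G, C, B, E, F, D. The 7th vertex is D.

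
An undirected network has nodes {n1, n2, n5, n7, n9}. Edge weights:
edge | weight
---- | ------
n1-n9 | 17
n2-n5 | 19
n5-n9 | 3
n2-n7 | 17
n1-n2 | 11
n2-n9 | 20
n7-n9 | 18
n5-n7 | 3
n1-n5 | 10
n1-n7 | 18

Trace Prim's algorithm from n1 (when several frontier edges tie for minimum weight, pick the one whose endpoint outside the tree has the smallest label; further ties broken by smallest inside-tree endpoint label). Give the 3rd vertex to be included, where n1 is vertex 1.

Prim, starting at n1.
Step 1: cheapest edge leaving the tree is n1-n5 (10); add n5.
Step 2: cheapest edge leaving the tree is n5-n7 (3); add n7.
Step 3: cheapest edge leaving the tree is n5-n9 (3); add n9.
Step 4: cheapest edge leaving the tree is n1-n2 (11); add n2.
Vertex order: n1, n5, n7, n9, n2. The 3rd vertex is n7.

n7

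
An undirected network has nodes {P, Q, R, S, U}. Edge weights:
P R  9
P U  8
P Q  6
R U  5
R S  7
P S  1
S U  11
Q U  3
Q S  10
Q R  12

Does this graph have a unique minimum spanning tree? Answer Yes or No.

Sort edges by weight, then run Kruskal:
P S (1): add. Components now {R} {Q} {U} {P,S}
Q U (3): add. Components now {R} {Q,U} {P,S}
R U (5): add. Components now {Q,R,U} {P,S}
P Q (6): add. Components now {P,Q,R,S,U}
Every non-tree edge has weight strictly greater than the heaviest edge on the tree path between its endpoints, so the MST is unique.

Yes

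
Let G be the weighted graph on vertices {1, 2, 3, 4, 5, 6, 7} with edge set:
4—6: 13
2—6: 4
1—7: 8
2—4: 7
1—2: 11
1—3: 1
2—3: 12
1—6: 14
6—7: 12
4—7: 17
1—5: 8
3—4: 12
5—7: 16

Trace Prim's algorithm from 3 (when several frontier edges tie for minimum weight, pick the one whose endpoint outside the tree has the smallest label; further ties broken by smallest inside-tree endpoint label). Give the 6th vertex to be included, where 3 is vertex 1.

6

Prim, starting at 3.
Step 1: cheapest edge leaving the tree is 1—3 (1); add 1.
Step 2: cheapest edge leaving the tree is 1—5 (8); add 5.
Step 3: cheapest edge leaving the tree is 1—7 (8); add 7.
Step 4: cheapest edge leaving the tree is 1—2 (11); add 2.
Step 5: cheapest edge leaving the tree is 2—6 (4); add 6.
Step 6: cheapest edge leaving the tree is 2—4 (7); add 4.
Vertex order: 3, 1, 5, 7, 2, 6, 4. The 6th vertex is 6.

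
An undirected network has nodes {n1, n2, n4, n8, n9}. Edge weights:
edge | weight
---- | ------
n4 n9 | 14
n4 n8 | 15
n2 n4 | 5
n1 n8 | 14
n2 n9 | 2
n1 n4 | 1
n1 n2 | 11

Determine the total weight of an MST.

Kruskal: consider edges lightest-first.
n1 n4 (1): add. Components now {n1,n4} {n9} {n2} {n8}
n2 n9 (2): add. Components now {n1,n4} {n2,n9} {n8}
n2 n4 (5): add. Components now {n1,n2,n4,n9} {n8}
n1 n2 (11): skip — n1 and n2 already connected.
n1 n8 (14): add. Components now {n1,n2,n4,n8,n9}
MST edges: n1 n4, n2 n9, n2 n4, n1 n8; total weight 1+2+5+14 = 22.

22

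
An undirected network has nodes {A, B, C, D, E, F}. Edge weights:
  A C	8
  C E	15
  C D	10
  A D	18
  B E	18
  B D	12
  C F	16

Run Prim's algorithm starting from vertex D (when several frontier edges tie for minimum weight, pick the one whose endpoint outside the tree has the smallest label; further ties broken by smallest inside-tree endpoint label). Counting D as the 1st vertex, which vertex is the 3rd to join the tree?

A

Grow the tree from D using Prim:
Step 1: cheapest edge leaving the tree is C D (10); add C.
Step 2: cheapest edge leaving the tree is A C (8); add A.
Step 3: cheapest edge leaving the tree is B D (12); add B.
Step 4: cheapest edge leaving the tree is C E (15); add E.
Step 5: cheapest edge leaving the tree is C F (16); add F.
Vertex order: D, C, A, B, E, F. The 3rd vertex is A.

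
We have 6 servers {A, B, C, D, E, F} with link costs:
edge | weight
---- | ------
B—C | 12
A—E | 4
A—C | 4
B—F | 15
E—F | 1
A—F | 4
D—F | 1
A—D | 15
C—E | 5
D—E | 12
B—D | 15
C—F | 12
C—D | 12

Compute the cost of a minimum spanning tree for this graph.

22

Kruskal's algorithm — process edges by increasing weight (ties by edge label):
D—F (1): add. Components now {A} {B} {C} {D,F} {E}
E—F (1): add. Components now {A} {B} {C} {D,E,F}
A—C (4): add. Components now {A,C} {B} {D,E,F}
A—E (4): add. Components now {A,C,D,E,F} {B}
A—F (4): skip — A and F already connected.
C—E (5): skip — C and E already connected.
B—C (12): add. Components now {A,B,C,D,E,F}
MST edges: D—F, E—F, A—C, A—E, B—C; total weight 1+1+4+4+12 = 22.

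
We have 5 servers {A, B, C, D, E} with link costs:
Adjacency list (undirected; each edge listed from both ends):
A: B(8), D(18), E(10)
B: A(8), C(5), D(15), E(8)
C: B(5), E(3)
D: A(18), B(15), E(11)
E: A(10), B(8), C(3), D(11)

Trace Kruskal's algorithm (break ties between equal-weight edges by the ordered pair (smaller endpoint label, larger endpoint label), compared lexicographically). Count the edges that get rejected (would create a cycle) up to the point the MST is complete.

Kruskal's algorithm — process edges by increasing weight (ties by edge label):
C–E (3): add. Components now {A} {B} {C,E} {D}
B–C (5): add. Components now {A} {B,C,E} {D}
A–B (8): add. Components now {A,B,C,E} {D}
B–E (8): skip — B and E already connected.
A–E (10): skip — A and E already connected.
D–E (11): add. Components now {A,B,C,D,E}
Edges rejected before the tree was complete: 2.

2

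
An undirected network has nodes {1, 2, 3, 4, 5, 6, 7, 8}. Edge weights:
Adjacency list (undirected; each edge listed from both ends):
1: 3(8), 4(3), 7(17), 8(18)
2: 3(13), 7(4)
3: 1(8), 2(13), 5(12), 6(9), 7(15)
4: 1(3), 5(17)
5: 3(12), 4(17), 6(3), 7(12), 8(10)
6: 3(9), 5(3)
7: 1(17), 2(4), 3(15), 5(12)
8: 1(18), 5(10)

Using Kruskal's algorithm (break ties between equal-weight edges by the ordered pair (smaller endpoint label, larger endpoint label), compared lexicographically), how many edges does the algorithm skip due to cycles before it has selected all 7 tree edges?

1

Sort edges by weight, then run Kruskal:
1-4 (3): add — endpoints in different components.
5-6 (3): add — endpoints in different components.
2-7 (4): add — endpoints in different components.
1-3 (8): add — endpoints in different components.
3-6 (9): add — endpoints in different components.
5-8 (10): add — endpoints in different components.
3-5 (12): skip — 3 and 5 already connected.
5-7 (12): add — endpoints in different components.
Edges rejected before the tree was complete: 1.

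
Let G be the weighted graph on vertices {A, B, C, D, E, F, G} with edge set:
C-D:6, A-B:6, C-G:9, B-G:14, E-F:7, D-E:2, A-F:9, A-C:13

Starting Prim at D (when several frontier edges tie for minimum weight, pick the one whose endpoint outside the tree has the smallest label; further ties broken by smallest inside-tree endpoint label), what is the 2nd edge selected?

Prim, starting at D.
Step 1: cheapest edge leaving the tree is D-E (2); add E.
Step 2: cheapest edge leaving the tree is C-D (6); add C.
Step 3: cheapest edge leaving the tree is E-F (7); add F.
Step 4: cheapest edge leaving the tree is A-F (9); add A.
Step 5: cheapest edge leaving the tree is A-B (6); add B.
Step 6: cheapest edge leaving the tree is C-G (9); add G.
The 2nd edge added is C-D.

C-D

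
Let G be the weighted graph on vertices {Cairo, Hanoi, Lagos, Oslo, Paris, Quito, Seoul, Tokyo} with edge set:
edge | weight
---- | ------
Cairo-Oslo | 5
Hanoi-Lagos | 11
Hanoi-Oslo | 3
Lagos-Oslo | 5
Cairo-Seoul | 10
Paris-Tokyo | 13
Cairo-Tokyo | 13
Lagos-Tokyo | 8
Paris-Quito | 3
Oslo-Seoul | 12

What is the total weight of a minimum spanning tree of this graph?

Sort edges by weight, then run Kruskal:
Hanoi-Oslo (3): add — endpoints in different components.
Paris-Quito (3): add — endpoints in different components.
Cairo-Oslo (5): add — endpoints in different components.
Lagos-Oslo (5): add — endpoints in different components.
Lagos-Tokyo (8): add — endpoints in different components.
Cairo-Seoul (10): add — endpoints in different components.
Hanoi-Lagos (11): skip — Lagos and Hanoi already connected.
Oslo-Seoul (12): skip — Seoul and Oslo already connected.
Cairo-Tokyo (13): skip — Cairo and Tokyo already connected.
Paris-Tokyo (13): add — endpoints in different components.
MST edges: Hanoi-Oslo, Paris-Quito, Cairo-Oslo, Lagos-Oslo, Lagos-Tokyo, Cairo-Seoul, Paris-Tokyo; total weight 3+3+5+5+8+10+13 = 47.

47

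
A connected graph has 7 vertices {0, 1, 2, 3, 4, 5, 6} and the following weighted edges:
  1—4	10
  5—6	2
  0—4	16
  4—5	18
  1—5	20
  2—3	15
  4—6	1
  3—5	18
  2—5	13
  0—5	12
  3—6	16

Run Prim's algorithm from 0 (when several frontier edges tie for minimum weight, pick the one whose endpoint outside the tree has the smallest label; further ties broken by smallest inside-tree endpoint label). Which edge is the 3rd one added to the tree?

4-6

Prim's algorithm from 0:
Step 1: frontier [0—5 12, 0—4 16] → take 0—5 (12); add 5.
Step 2: frontier [0—4 16, 5—6 2, 2—5 13, 3—5 18, 4—5 18, 1—5 20] → take 5—6 (2); add 6.
Step 3: frontier [0—4 16, 2—5 13, 3—5 18, 4—5 18, 1—5 20, 4—6 1, 3—6 16] → take 4—6 (1); add 4.
Step 4: frontier [1—4 10, 2—5 13, 3—5 18, 1—5 20, 3—6 16] → take 1—4 (10); add 1.
Step 5: frontier [2—5 13, 3—5 18, 3—6 16] → take 2—5 (13); add 2.
Step 6: frontier [2—3 15, 3—5 18, 3—6 16] → take 2—3 (15); add 3.
The 3rd edge added is 4—6.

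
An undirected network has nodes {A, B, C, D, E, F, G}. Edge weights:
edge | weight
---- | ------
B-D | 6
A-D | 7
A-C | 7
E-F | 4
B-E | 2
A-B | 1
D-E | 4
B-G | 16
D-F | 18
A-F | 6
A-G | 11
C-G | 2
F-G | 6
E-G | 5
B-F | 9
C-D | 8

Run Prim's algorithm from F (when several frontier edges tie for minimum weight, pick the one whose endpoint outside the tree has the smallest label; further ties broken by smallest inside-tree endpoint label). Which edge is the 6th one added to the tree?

Grow the tree from F using Prim:
Step 1: cheapest edge leaving the tree is E-F (4); add E.
Step 2: cheapest edge leaving the tree is B-E (2); add B.
Step 3: cheapest edge leaving the tree is A-B (1); add A.
Step 4: cheapest edge leaving the tree is D-E (4); add D.
Step 5: cheapest edge leaving the tree is E-G (5); add G.
Step 6: cheapest edge leaving the tree is C-G (2); add C.
The 6th edge added is C-G.

C-G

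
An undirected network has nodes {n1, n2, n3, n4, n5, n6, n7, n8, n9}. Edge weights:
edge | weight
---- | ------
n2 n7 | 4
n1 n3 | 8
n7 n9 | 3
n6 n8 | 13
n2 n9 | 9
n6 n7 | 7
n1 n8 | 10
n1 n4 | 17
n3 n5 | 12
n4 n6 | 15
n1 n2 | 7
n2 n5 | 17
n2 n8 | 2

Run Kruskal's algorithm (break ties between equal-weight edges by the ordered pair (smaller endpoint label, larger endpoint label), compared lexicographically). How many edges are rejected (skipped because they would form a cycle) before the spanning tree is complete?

3

Kruskal's algorithm — process edges by increasing weight (ties by edge label):
n2 n8 (2): add — endpoints in different components.
n7 n9 (3): add — endpoints in different components.
n2 n7 (4): add — endpoints in different components.
n1 n2 (7): add — endpoints in different components.
n6 n7 (7): add — endpoints in different components.
n1 n3 (8): add — endpoints in different components.
n2 n9 (9): skip — n2 and n9 already connected.
n1 n8 (10): skip — n1 and n8 already connected.
n3 n5 (12): add — endpoints in different components.
n6 n8 (13): skip — n8 and n6 already connected.
n4 n6 (15): add — endpoints in different components.
Edges rejected before the tree was complete: 3.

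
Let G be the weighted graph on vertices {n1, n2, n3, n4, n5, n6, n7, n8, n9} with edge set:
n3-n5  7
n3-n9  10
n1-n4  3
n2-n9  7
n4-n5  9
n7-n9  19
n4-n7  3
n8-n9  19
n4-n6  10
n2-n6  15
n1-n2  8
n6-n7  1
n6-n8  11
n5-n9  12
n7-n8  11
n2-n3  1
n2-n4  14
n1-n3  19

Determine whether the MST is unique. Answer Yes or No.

Kruskal's algorithm — process edges by increasing weight (ties by edge label):
n2-n3 (1): add — endpoints in different components.
n6-n7 (1): add — endpoints in different components.
n1-n4 (3): add — endpoints in different components.
n4-n7 (3): add — endpoints in different components.
n2-n9 (7): add — endpoints in different components.
n3-n5 (7): add — endpoints in different components.
n1-n2 (8): add — endpoints in different components.
n4-n5 (9): skip — n4 and n5 already connected.
n3-n9 (10): skip — n9 and n3 already connected.
n4-n6 (10): skip — n6 and n4 already connected.
n6-n8 (11): add — endpoints in different components.
Non-tree edge n7-n8 has weight 11, equal to the heaviest edge on its tree cycle — swapping gives another MST of the same weight. Not unique.

No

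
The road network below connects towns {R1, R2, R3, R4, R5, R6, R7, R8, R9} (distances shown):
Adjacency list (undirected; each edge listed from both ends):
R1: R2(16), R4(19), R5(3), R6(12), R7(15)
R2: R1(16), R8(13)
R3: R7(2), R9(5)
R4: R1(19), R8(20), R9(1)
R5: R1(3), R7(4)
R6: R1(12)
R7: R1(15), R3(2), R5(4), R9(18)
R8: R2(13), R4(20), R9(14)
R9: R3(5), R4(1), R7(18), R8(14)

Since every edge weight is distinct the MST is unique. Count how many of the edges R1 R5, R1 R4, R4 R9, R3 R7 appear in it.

3

Sort edges by weight, then run Kruskal:
R4 R9 (1): add — endpoints in different components.
R3 R7 (2): add — endpoints in different components.
R1 R5 (3): add — endpoints in different components.
R5 R7 (4): add — endpoints in different components.
R3 R9 (5): add — endpoints in different components.
R1 R6 (12): add — endpoints in different components.
R2 R8 (13): add — endpoints in different components.
R8 R9 (14): add — endpoints in different components.
MST edge set: {R4 R9, R3 R7, R1 R5, R5 R7, R3 R9, R1 R6, R2 R8, R8 R9}.
Of the listed edges, {R1 R5, R4 R9, R3 R7} are in the MST → 3.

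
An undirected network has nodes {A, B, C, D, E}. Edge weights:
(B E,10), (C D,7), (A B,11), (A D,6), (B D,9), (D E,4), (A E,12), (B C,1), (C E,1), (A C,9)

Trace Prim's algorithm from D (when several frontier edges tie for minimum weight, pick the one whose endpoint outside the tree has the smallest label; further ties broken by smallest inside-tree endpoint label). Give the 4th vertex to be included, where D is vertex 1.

Prim, starting at D.
Step 1: cheapest edge leaving the tree is D E (4); add E.
Step 2: cheapest edge leaving the tree is C E (1); add C.
Step 3: cheapest edge leaving the tree is B C (1); add B.
Step 4: cheapest edge leaving the tree is A D (6); add A.
Vertex order: D, E, C, B, A. The 4th vertex is B.

B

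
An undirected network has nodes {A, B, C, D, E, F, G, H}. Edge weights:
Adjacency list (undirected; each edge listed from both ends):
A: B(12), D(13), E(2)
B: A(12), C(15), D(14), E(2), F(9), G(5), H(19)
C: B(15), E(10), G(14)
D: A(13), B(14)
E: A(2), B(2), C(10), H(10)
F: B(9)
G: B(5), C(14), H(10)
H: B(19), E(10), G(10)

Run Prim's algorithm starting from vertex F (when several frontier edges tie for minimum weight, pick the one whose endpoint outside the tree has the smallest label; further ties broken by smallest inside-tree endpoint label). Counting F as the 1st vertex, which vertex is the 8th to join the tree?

D

Grow the tree from F using Prim:
Step 1: frontier [B F 9] → take B F (9); add B.
Step 2: frontier [B E 2, B G 5, A B 12, B D 14, B C 15, B H 19] → take B E (2); add E.
Step 3: frontier [B G 5, A B 12, B D 14, B C 15, B H 19, A E 2, C E 10, E H 10] → take A E (2); add A.
Step 4: frontier [A D 13, B G 5, B D 14, B C 15, B H 19, C E 10, E H 10] → take B G (5); add G.
Step 5: frontier [A D 13, B D 14, B C 15, B H 19, C E 10, E H 10, G H 10, C G 14] → take C E (10); add C.
Step 6: frontier [A D 13, B D 14, B H 19, E H 10, G H 10] → take E H (10); add H.
Step 7: frontier [A D 13, B D 14] → take A D (13); add D.
Vertex order: F, B, E, A, G, C, H, D. The 8th vertex is D.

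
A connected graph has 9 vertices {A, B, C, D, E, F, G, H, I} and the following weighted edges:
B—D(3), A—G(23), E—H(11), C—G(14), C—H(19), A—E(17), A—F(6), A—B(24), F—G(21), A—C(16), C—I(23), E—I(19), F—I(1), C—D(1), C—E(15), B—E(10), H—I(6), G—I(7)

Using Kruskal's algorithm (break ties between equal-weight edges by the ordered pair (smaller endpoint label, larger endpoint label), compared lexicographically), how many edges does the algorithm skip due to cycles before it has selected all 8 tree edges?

0

Sort edges by weight, then run Kruskal:
C—D (1): add — endpoints in different components.
F—I (1): add — endpoints in different components.
B—D (3): add — endpoints in different components.
A—F (6): add — endpoints in different components.
H—I (6): add — endpoints in different components.
G—I (7): add — endpoints in different components.
B—E (10): add — endpoints in different components.
E—H (11): add — endpoints in different components.
Edges rejected before the tree was complete: 0.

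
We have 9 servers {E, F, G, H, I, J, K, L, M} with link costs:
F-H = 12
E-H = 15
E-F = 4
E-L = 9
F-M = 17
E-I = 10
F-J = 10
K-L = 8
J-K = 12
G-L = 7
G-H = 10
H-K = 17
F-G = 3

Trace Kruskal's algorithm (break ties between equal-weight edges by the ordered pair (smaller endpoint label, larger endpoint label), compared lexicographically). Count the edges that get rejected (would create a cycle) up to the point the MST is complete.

4

Sort edges by weight, then run Kruskal:
F-G (3): add — endpoints in different components.
E-F (4): add — endpoints in different components.
G-L (7): add — endpoints in different components.
K-L (8): add — endpoints in different components.
E-L (9): skip — E and L already connected.
E-I (10): add — endpoints in different components.
F-J (10): add — endpoints in different components.
G-H (10): add — endpoints in different components.
F-H (12): skip — F and H already connected.
J-K (12): skip — J and K already connected.
E-H (15): skip — E and H already connected.
F-M (17): add — endpoints in different components.
Edges rejected before the tree was complete: 4.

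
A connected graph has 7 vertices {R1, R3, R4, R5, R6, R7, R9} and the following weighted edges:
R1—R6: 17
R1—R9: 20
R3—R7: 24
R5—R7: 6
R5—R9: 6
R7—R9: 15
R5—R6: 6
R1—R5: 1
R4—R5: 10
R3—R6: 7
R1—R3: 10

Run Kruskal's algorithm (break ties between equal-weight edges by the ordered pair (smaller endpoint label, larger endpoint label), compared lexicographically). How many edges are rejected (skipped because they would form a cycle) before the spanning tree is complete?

Kruskal's algorithm — process edges by increasing weight (ties by edge label):
R1—R5 (1): add — endpoints in different components.
R5—R6 (6): add — endpoints in different components.
R5—R7 (6): add — endpoints in different components.
R5—R9 (6): add — endpoints in different components.
R3—R6 (7): add — endpoints in different components.
R1—R3 (10): skip — R3 and R1 already connected.
R4—R5 (10): add — endpoints in different components.
Edges rejected before the tree was complete: 1.

1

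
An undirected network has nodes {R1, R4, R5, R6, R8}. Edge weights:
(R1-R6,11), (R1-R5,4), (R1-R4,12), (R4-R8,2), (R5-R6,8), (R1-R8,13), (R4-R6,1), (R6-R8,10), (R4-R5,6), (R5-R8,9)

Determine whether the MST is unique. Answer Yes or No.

Yes

Sort edges by weight, then run Kruskal:
R4-R6 (1): add. Components now {R4,R6} {R8} {R1} {R5}
R4-R8 (2): add. Components now {R4,R6,R8} {R1} {R5}
R1-R5 (4): add. Components now {R4,R6,R8} {R1,R5}
R4-R5 (6): add. Components now {R1,R4,R5,R6,R8}
Every non-tree edge has weight strictly greater than the heaviest edge on the tree path between its endpoints, so the MST is unique.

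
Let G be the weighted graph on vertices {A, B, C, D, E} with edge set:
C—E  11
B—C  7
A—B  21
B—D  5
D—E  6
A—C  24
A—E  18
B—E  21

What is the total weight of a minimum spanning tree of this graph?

Kruskal: consider edges lightest-first.
B—D (5): add — endpoints in different components.
D—E (6): add — endpoints in different components.
B—C (7): add — endpoints in different components.
C—E (11): skip — C and E already connected.
A—E (18): add — endpoints in different components.
MST edges: B—D, D—E, B—C, A—E; total weight 5+6+7+18 = 36.

36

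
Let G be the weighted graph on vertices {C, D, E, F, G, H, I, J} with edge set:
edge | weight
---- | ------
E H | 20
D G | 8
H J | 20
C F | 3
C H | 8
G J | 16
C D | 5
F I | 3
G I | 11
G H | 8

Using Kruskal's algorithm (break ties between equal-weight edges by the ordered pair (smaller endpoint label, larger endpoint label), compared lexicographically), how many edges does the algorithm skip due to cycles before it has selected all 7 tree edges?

2

Kruskal's algorithm — process edges by increasing weight (ties by edge label):
C F (3): add — endpoints in different components.
F I (3): add — endpoints in different components.
C D (5): add — endpoints in different components.
C H (8): add — endpoints in different components.
D G (8): add — endpoints in different components.
G H (8): skip — G and H already connected.
G I (11): skip — G and I already connected.
G J (16): add — endpoints in different components.
E H (20): add — endpoints in different components.
Edges rejected before the tree was complete: 2.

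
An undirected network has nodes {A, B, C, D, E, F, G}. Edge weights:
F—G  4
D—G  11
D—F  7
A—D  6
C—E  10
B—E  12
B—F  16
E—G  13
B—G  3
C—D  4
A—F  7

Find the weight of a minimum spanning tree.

34

Kruskal's algorithm — process edges by increasing weight (ties by edge label):
B—G (3): add — endpoints in different components.
C—D (4): add — endpoints in different components.
F—G (4): add — endpoints in different components.
A—D (6): add — endpoints in different components.
A—F (7): add — endpoints in different components.
D—F (7): skip — D and F already connected.
C—E (10): add — endpoints in different components.
MST edges: B—G, C—D, F—G, A—D, A—F, C—E; total weight 3+4+4+6+7+10 = 34.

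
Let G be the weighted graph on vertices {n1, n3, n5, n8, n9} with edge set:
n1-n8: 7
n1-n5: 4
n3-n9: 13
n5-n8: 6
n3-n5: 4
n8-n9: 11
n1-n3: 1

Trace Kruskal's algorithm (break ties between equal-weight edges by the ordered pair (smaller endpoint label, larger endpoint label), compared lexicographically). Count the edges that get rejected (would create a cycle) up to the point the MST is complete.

2

Sort edges by weight, then run Kruskal:
n1-n3 (1): add — endpoints in different components.
n1-n5 (4): add — endpoints in different components.
n3-n5 (4): skip — n5 and n3 already connected.
n5-n8 (6): add — endpoints in different components.
n1-n8 (7): skip — n8 and n1 already connected.
n8-n9 (11): add — endpoints in different components.
Edges rejected before the tree was complete: 2.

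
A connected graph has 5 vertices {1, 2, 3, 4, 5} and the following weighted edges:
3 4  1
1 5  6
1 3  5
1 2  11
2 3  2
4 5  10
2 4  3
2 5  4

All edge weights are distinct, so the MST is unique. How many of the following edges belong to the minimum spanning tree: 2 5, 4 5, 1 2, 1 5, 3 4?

Kruskal: consider edges lightest-first.
3 4 (1): add. Components now {1} {2} {3,4} {5}
2 3 (2): add. Components now {1} {2,3,4} {5}
2 4 (3): skip — 2 and 4 already connected.
2 5 (4): add. Components now {1} {2,3,4,5}
1 3 (5): add. Components now {1,2,3,4,5}
MST edge set: {3 4, 2 3, 2 5, 1 3}.
Of the listed edges, {2 5, 3 4} are in the MST → 2.

2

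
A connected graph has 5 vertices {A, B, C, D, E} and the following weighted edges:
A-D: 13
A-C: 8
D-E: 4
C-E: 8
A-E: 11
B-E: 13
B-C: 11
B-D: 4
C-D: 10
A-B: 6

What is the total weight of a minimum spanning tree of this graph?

Kruskal's algorithm — process edges by increasing weight (ties by edge label):
B-D (4): add — endpoints in different components.
D-E (4): add — endpoints in different components.
A-B (6): add — endpoints in different components.
A-C (8): add — endpoints in different components.
MST edges: B-D, D-E, A-B, A-C; total weight 4+4+6+8 = 22.

22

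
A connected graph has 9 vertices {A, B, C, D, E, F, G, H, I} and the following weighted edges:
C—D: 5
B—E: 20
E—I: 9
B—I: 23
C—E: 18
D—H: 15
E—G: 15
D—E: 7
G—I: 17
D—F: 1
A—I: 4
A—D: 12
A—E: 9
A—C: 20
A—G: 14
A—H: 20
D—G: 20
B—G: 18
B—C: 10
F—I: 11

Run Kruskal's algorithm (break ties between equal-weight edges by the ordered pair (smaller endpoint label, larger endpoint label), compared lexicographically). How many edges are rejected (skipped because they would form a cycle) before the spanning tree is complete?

Kruskal's algorithm — process edges by increasing weight (ties by edge label):
D—F (1): add — endpoints in different components.
A—I (4): add — endpoints in different components.
C—D (5): add — endpoints in different components.
D—E (7): add — endpoints in different components.
A—E (9): add — endpoints in different components.
E—I (9): skip — E and I already connected.
B—C (10): add — endpoints in different components.
F—I (11): skip — F and I already connected.
A—D (12): skip — A and D already connected.
A—G (14): add — endpoints in different components.
D—H (15): add — endpoints in different components.
Edges rejected before the tree was complete: 3.

3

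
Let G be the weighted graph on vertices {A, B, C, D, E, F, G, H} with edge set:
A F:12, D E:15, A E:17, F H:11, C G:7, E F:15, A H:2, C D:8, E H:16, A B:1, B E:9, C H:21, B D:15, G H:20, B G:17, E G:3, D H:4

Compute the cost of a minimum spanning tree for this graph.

36

Sort edges by weight, then run Kruskal:
A B (1): add — endpoints in different components.
A H (2): add — endpoints in different components.
E G (3): add — endpoints in different components.
D H (4): add — endpoints in different components.
C G (7): add — endpoints in different components.
C D (8): add — endpoints in different components.
B E (9): skip — B and E already connected.
F H (11): add — endpoints in different components.
MST edges: A B, A H, E G, D H, C G, C D, F H; total weight 1+2+3+4+7+8+11 = 36.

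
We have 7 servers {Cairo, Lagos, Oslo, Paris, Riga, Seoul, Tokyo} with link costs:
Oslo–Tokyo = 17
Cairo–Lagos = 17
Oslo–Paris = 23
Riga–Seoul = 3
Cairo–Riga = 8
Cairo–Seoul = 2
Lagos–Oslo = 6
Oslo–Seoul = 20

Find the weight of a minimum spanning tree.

Kruskal: consider edges lightest-first.
Cairo–Seoul (2): add — endpoints in different components.
Riga–Seoul (3): add — endpoints in different components.
Lagos–Oslo (6): add — endpoints in different components.
Cairo–Riga (8): skip — Cairo and Riga already connected.
Cairo–Lagos (17): add — endpoints in different components.
Oslo–Tokyo (17): add — endpoints in different components.
Oslo–Seoul (20): skip — Seoul and Oslo already connected.
Oslo–Paris (23): add — endpoints in different components.
MST edges: Cairo–Seoul, Riga–Seoul, Lagos–Oslo, Cairo–Lagos, Oslo–Tokyo, Oslo–Paris; total weight 2+3+6+17+17+23 = 68.

68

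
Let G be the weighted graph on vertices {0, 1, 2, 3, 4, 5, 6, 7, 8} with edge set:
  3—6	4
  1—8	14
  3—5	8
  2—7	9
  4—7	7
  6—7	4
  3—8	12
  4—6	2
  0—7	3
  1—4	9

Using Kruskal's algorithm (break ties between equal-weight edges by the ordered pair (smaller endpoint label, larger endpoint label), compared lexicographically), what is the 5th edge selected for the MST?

Kruskal's algorithm — process edges by increasing weight (ties by edge label):
4—6 (2): add — endpoints in different components.
0—7 (3): add — endpoints in different components.
3—6 (4): add — endpoints in different components.
6—7 (4): add — endpoints in different components.
4—7 (7): skip — 4 and 7 already connected.
3—5 (8): add — endpoints in different components.
1—4 (9): add — endpoints in different components.
2—7 (9): add — endpoints in different components.
3—8 (12): add — endpoints in different components.
The 5th edge added is 3—5.

3-5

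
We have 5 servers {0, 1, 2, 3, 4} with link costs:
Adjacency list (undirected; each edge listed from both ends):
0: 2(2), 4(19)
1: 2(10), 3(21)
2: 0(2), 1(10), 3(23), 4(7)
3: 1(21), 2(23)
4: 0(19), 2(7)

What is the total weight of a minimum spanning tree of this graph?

40

Prim's algorithm from 1:
Step 1: frontier [1–2 10, 1–3 21] → take 1–2 (10); add 2.
Step 2: frontier [1–3 21, 0–2 2, 2–4 7, 2–3 23] → take 0–2 (2); add 0.
Step 3: frontier [0–4 19, 1–3 21, 2–4 7, 2–3 23] → take 2–4 (7); add 4.
Step 4: frontier [1–3 21, 2–3 23] → take 1–3 (21); add 3.
MST edges: 1–2, 0–2, 2–4, 1–3; total weight 10+2+7+21 = 40.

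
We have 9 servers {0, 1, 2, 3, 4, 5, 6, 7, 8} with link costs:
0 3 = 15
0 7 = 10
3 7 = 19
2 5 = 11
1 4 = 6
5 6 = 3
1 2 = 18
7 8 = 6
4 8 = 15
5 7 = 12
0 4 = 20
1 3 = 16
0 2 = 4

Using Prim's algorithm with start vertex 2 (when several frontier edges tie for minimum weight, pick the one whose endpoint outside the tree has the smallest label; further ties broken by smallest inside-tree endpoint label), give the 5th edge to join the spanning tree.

5-6

Prim's algorithm from 2:
Step 1: frontier [0 2 4, 2 5 11, 1 2 18] → take 0 2 (4); add 0.
Step 2: frontier [0 7 10, 0 3 15, 0 4 20, 2 5 11, 1 2 18] → take 0 7 (10); add 7.
Step 3: frontier [0 3 15, 0 4 20, 2 5 11, 1 2 18, 7 8 6, 5 7 12, 3 7 19] → take 7 8 (6); add 8.
Step 4: frontier [0 3 15, 0 4 20, 2 5 11, 1 2 18, 5 7 12, 3 7 19, 4 8 15] → take 2 5 (11); add 5.
Step 5: frontier [0 3 15, 0 4 20, 1 2 18, 5 6 3, 3 7 19, 4 8 15] → take 5 6 (3); add 6.
Step 6: frontier [0 3 15, 0 4 20, 1 2 18, 3 7 19, 4 8 15] → take 0 3 (15); add 3.
Step 7: frontier [0 4 20, 1 2 18, 1 3 16, 4 8 15] → take 4 8 (15); add 4.
Step 8: frontier [1 2 18, 1 3 16, 1 4 6] → take 1 4 (6); add 1.
The 5th edge added is 5 6.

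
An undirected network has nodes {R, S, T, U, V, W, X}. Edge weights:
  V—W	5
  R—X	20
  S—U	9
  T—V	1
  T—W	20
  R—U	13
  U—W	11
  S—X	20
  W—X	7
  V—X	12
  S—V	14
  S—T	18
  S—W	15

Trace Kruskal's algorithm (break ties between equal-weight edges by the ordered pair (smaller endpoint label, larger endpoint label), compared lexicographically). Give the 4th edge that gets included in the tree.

S-U

Sort edges by weight, then run Kruskal:
T—V (1): add. Components now {X} {R} {U} {S} {T,V} {W}
V—W (5): add. Components now {X} {R} {U} {S} {T,V,W}
W—X (7): add. Components now {T,V,W,X} {R} {U} {S}
S—U (9): add. Components now {T,V,W,X} {R} {S,U}
U—W (11): add. Components now {S,T,U,V,W,X} {R}
V—X (12): skip — X and V already connected.
R—U (13): add. Components now {R,S,T,U,V,W,X}
The 4th edge added is S—U.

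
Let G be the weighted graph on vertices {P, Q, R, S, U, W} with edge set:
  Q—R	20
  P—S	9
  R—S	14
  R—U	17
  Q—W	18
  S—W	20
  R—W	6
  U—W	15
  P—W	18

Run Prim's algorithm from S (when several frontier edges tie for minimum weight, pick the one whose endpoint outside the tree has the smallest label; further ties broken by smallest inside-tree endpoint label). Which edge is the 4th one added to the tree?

U-W

Prim's algorithm from S:
Step 1: frontier [P—S 9, R—S 14, S—W 20] → take P—S (9); add P.
Step 2: frontier [P—W 18, R—S 14, S—W 20] → take R—S (14); add R.
Step 3: frontier [P—W 18, R—W 6, R—U 17, Q—R 20, S—W 20] → take R—W (6); add W.
Step 4: frontier [R—U 17, Q—R 20, U—W 15, Q—W 18] → take U—W (15); add U.
Step 5: frontier [Q—R 20, Q—W 18] → take Q—W (18); add Q.
The 4th edge added is U—W.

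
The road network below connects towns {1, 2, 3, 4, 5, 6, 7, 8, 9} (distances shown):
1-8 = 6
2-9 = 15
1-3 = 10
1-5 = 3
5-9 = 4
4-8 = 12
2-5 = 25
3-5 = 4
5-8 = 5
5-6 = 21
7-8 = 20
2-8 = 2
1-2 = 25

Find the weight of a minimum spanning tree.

71

Prim, starting at 3.
Step 1: cheapest edge leaving the tree is 3-5 (4); add 5.
Step 2: cheapest edge leaving the tree is 1-5 (3); add 1.
Step 3: cheapest edge leaving the tree is 5-9 (4); add 9.
Step 4: cheapest edge leaving the tree is 5-8 (5); add 8.
Step 5: cheapest edge leaving the tree is 2-8 (2); add 2.
Step 6: cheapest edge leaving the tree is 4-8 (12); add 4.
Step 7: cheapest edge leaving the tree is 7-8 (20); add 7.
Step 8: cheapest edge leaving the tree is 5-6 (21); add 6.
MST edges: 3-5, 1-5, 5-9, 5-8, 2-8, 4-8, 7-8, 5-6; total weight 4+3+4+5+2+12+20+21 = 71.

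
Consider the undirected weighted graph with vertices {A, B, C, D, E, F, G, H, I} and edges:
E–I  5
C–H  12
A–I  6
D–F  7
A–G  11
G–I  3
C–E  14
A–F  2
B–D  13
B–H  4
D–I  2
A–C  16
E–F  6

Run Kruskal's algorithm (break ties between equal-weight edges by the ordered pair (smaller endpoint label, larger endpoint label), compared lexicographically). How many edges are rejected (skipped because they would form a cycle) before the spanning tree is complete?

3

Kruskal: consider edges lightest-first.
A–F (2): add — endpoints in different components.
D–I (2): add — endpoints in different components.
G–I (3): add — endpoints in different components.
B–H (4): add — endpoints in different components.
E–I (5): add — endpoints in different components.
A–I (6): add — endpoints in different components.
E–F (6): skip — E and F already connected.
D–F (7): skip — D and F already connected.
A–G (11): skip — A and G already connected.
C–H (12): add — endpoints in different components.
B–D (13): add — endpoints in different components.
Edges rejected before the tree was complete: 3.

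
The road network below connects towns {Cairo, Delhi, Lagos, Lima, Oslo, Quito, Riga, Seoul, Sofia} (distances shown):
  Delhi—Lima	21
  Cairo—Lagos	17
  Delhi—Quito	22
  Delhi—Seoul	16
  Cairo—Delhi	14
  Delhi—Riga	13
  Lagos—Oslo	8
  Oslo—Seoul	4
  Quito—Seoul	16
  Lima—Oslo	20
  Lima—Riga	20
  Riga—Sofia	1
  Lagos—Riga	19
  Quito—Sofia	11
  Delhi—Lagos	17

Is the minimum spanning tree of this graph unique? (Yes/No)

No

Kruskal: consider edges lightest-first.
Riga—Sofia (1): add — endpoints in different components.
Oslo—Seoul (4): add — endpoints in different components.
Lagos—Oslo (8): add — endpoints in different components.
Quito—Sofia (11): add — endpoints in different components.
Delhi—Riga (13): add — endpoints in different components.
Cairo—Delhi (14): add — endpoints in different components.
Delhi—Seoul (16): add — endpoints in different components.
Quito—Seoul (16): skip — Seoul and Quito already connected.
Cairo—Lagos (17): skip — Cairo and Lagos already connected.
Delhi—Lagos (17): skip — Lagos and Delhi already connected.
Lagos—Riga (19): skip — Lagos and Riga already connected.
Lima—Oslo (20): add — endpoints in different components.
Non-tree edge Lima—Riga has weight 20, equal to the heaviest edge on its tree cycle — swapping gives another MST of the same weight. Not unique.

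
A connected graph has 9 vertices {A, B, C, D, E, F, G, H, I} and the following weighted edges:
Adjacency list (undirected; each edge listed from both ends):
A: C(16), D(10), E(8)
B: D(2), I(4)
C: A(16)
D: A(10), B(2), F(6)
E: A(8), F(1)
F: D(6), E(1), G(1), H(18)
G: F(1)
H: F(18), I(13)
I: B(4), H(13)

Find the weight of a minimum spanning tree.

51

Prim's algorithm from B:
Step 1: frontier [B–D 2, B–I 4] → take B–D (2); add D.
Step 2: frontier [B–I 4, D–F 6, A–D 10] → take B–I (4); add I.
Step 3: frontier [D–F 6, A–D 10, H–I 13] → take D–F (6); add F.
Step 4: frontier [A–D 10, E–F 1, F–G 1, F–H 18, H–I 13] → take E–F (1); add E.
Step 5: frontier [A–D 10, A–E 8, F–G 1, F–H 18, H–I 13] → take F–G (1); add G.
Step 6: frontier [A–D 10, A–E 8, F–H 18, H–I 13] → take A–E (8); add A.
Step 7: frontier [A–C 16, F–H 18, H–I 13] → take H–I (13); add H.
Step 8: frontier [A–C 16] → take A–C (16); add C.
MST edges: B–D, B–I, D–F, E–F, F–G, A–E, H–I, A–C; total weight 2+4+6+1+1+8+13+16 = 51.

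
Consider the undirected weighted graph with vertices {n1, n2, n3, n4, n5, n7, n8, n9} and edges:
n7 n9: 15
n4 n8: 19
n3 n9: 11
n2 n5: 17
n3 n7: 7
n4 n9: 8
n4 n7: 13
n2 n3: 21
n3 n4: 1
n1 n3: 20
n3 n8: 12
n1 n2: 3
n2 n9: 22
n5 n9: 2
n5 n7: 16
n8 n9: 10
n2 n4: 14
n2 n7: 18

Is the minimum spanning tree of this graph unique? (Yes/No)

Yes

Kruskal: consider edges lightest-first.
n3 n4 (1): add — endpoints in different components.
n5 n9 (2): add — endpoints in different components.
n1 n2 (3): add — endpoints in different components.
n3 n7 (7): add — endpoints in different components.
n4 n9 (8): add — endpoints in different components.
n8 n9 (10): add — endpoints in different components.
n3 n9 (11): skip — n9 and n3 already connected.
n3 n8 (12): skip — n8 and n3 already connected.
n4 n7 (13): skip — n7 and n4 already connected.
n2 n4 (14): add — endpoints in different components.
Every non-tree edge has weight strictly greater than the heaviest edge on the tree path between its endpoints, so the MST is unique.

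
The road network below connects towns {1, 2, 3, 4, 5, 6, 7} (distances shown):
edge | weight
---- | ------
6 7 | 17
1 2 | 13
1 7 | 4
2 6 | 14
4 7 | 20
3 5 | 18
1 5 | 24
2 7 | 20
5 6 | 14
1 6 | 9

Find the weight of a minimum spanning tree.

Kruskal's algorithm — process edges by increasing weight (ties by edge label):
1 7 (4): add — endpoints in different components.
1 6 (9): add — endpoints in different components.
1 2 (13): add — endpoints in different components.
2 6 (14): skip — 2 and 6 already connected.
5 6 (14): add — endpoints in different components.
6 7 (17): skip — 6 and 7 already connected.
3 5 (18): add — endpoints in different components.
2 7 (20): skip — 2 and 7 already connected.
4 7 (20): add — endpoints in different components.
MST edges: 1 7, 1 6, 1 2, 5 6, 3 5, 4 7; total weight 4+9+13+14+18+20 = 78.

78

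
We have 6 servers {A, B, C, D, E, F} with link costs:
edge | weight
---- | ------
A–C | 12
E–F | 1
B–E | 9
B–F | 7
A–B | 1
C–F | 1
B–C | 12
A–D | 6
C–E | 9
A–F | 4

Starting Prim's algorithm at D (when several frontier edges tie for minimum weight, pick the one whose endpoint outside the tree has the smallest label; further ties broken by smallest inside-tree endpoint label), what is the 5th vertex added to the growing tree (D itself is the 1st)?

C

Grow the tree from D using Prim:
Step 1: cheapest edge leaving the tree is A–D (6); add A.
Step 2: cheapest edge leaving the tree is A–B (1); add B.
Step 3: cheapest edge leaving the tree is A–F (4); add F.
Step 4: cheapest edge leaving the tree is C–F (1); add C.
Step 5: cheapest edge leaving the tree is E–F (1); add E.
Vertex order: D, A, B, F, C, E. The 5th vertex is C.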